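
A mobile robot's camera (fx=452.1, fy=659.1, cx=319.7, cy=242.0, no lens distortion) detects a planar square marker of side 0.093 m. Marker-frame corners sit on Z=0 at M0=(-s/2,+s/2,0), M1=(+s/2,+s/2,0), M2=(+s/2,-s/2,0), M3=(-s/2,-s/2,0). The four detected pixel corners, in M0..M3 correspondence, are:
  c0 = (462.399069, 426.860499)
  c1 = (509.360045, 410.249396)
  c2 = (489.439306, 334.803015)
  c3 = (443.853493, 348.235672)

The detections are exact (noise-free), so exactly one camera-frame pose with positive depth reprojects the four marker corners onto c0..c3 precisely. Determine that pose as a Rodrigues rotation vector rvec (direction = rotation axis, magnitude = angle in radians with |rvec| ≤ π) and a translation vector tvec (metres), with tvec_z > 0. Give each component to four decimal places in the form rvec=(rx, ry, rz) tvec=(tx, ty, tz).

Intrinsics K: fx=452.1, fy=659.1, cx=319.7, cy=242.0
Marker side s = 0.093 m; corners in marker frame (Z=0):
  M0 = (-0.0465, +0.0465, 0)
  M1 = (+0.0465, +0.0465, 0)
  M2 = (+0.0465, -0.0465, 0)
  M3 = (-0.0465, -0.0465, 0)
Detected image corners:
  c0 = (462.399069, 426.860499) px
  c1 = (509.360045, 410.249396) px
  c2 = (489.439306, 334.803015) px
  c3 = (443.853493, 348.235672) px
Planar DLT: solve 8×8 A·h = b for H (H[2,2]=1):
  H  [+665.40376 -15.08888 +476.43403]
  H  [-27.09796 +650.89859 +379.07900]
  H  [+0.35275 -0.46617 +1.00000]
B = K⁻¹H; ‖b₁‖=1.283634, ‖b₂‖=1.283634; λ = 2/(‖b₁‖+‖b₂‖) = 0.779038, sign → tz>0 ⇒ λ=+0.779038
r₁ = λ·B[:,0] = (+0.95227,-0.13293,+0.27480); r₂ = λ·B[:,1] = (+0.23081,+0.90269,-0.36316)
r₃ = r₁×r₂ = (-0.19979,+0.40925,+0.89028); SVD([r₁ r₂ r₃]) → R = UVᵀ:
  R  [+0.95227 +0.23081 -0.19979]
  R  [-0.13293 +0.90269 +0.40925]
  R  [+0.27480 -0.36316 +0.89028]
t = (+0.27008, +0.16202, +0.77904) m
tr R = 2.745231; θ = arccos((tr R − 1)/2) = 0.510264 rad = 29.236°
axis k = ((R−Rᵀ)₃₂, (R−Rᵀ)₁₃, (R−Rᵀ)₂₁) / (2 sinθ) = (-0.790750, -0.485855, -0.372369)
rvec = θ·k = (-0.403491, -0.247914, -0.190006)

rvec=(-0.4035, -0.2479, -0.1900) tvec=(0.2701, 0.1620, 0.7790)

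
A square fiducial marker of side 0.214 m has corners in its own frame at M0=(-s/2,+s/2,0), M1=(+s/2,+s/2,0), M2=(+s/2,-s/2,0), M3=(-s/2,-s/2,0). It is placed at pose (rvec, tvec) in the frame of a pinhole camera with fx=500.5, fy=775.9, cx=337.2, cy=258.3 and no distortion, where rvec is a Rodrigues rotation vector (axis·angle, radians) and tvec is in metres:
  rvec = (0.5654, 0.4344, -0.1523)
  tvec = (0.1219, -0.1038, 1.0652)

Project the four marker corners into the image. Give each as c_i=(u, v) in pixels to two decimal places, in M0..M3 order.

Intrinsics K: fx=500.5, fy=775.9, cx=337.2, cy=258.3
Marker side s = 0.214 m; corners in marker frame (Z=0):
  M0 = (-0.1070, +0.1070, 0)
  M1 = (+0.1070, +0.1070, 0)
  M2 = (+0.1070, -0.1070, 0)
  M3 = (-0.1070, -0.1070, 0)
rvec = (0.5654, 0.4344, -0.1523), |rvec| = θ = 0.72909 rad = 41.774°
Rodrigues: sinθ=0.66619, 1−cosθ=0.25422; R = I + sinθ·[k]× + (1−cosθ)·[k]×²:
    [+0.89866 +0.25662 +0.35574]
    [-0.02170 +0.83602 -0.54826]
    [-0.43811 +0.48498 +0.75687]
t = (0.1219, -0.1038, 1.0652) m
M0: Pc = R·M0+t = (+0.05320, -0.01202, +1.16397); u = 500.5·(+0.05320)/1.16397 + 337.2 = 360.0764, v = 775.9·(-0.01202)/1.16397 + 258.3 = 250.2852
M1: Pc = R·M1+t = (+0.24552, -0.01667, +1.07022); u = 500.5·(+0.24552)/1.07022 + 337.2 = 452.0183, v = 775.9·(-0.01667)/1.07022 + 258.3 = 246.2163
M2: Pc = R·M2+t = (+0.19060, -0.19558, +0.96643); u = 500.5·(+0.19060)/0.96643 + 337.2 = 435.9081, v = 775.9·(-0.19558)/0.96643 + 258.3 = 101.2809
M3: Pc = R·M3+t = (-0.00172, -0.19093, +1.06018); u = 500.5·(-0.00172)/1.06018 + 337.2 = 336.3902, v = 775.9·(-0.19093)/1.06018 + 258.3 = 118.5652

c0=(360.08, 250.29) c1=(452.02, 246.22) c2=(435.91, 101.28) c3=(336.39, 118.57)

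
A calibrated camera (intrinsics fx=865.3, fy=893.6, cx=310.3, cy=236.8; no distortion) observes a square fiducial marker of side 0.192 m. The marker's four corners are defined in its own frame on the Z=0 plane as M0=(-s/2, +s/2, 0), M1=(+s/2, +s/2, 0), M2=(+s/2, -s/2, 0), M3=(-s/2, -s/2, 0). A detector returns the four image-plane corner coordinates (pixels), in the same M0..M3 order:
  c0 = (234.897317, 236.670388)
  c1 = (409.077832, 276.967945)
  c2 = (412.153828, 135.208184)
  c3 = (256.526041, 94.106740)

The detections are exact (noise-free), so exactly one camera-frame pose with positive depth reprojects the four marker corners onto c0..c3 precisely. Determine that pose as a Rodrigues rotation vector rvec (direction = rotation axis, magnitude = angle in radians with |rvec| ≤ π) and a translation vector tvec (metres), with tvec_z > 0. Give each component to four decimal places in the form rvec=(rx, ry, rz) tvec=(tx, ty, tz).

Intrinsics K: fx=865.3, fy=893.6, cx=310.3, cy=236.8
Marker side s = 0.192 m; corners in marker frame (Z=0):
  M0 = (-0.0960, +0.0960, 0)
  M1 = (+0.0960, +0.0960, 0)
  M2 = (+0.0960, -0.0960, 0)
  M3 = (-0.0960, -0.0960, 0)
Detected image corners:
  c0 = (234.897317, 236.670388) px
  c1 = (409.077832, 276.967945) px
  c2 = (412.153828, 135.208184) px
  c3 = (256.526041, 94.106740) px
Planar DLT: solve 8×8 A·h = b for H (H[2,2]=1):
  H  [+919.58318 -250.98772 +330.03082]
  H  [+247.95168 +634.23593 +182.21566]
  H  [+0.19307 -0.57151 +1.00000]
B = K⁻¹H; ‖b₁‖=1.037078, ‖b₂‖=1.037078; λ = 2/(‖b₁‖+‖b₂‖) = 0.964247, sign → tz>0 ⇒ λ=+0.964247
r₁ = λ·B[:,0] = (+0.95798,+0.21822,+0.18617); r₂ = λ·B[:,1] = (-0.08207,+0.83041,-0.55107)
r₃ = r₁×r₂ = (-0.27485,+0.51264,+0.81342); SVD([r₁ r₂ r₃]) → R = UVᵀ:
  R  [+0.95798 -0.08207 -0.27485]
  R  [+0.21822 +0.83041 +0.51264]
  R  [+0.18617 -0.55107 +0.81342]
t = (+0.02199, -0.05890, +0.96425) m
tr R = 2.601813; θ = arccos((tr R − 1)/2) = 0.641989 rad = 36.783°
axis k = ((R−Rᵀ)₃₂, (R−Rᵀ)₁₃, (R−Rᵀ)₂₁) / (2 sinθ) = (-0.888219, -0.384957, +0.250749)
rvec = θ·k = (-0.570227, -0.247138, +0.160978)

rvec=(-0.5702, -0.2471, 0.1610) tvec=(0.0220, -0.0589, 0.9642)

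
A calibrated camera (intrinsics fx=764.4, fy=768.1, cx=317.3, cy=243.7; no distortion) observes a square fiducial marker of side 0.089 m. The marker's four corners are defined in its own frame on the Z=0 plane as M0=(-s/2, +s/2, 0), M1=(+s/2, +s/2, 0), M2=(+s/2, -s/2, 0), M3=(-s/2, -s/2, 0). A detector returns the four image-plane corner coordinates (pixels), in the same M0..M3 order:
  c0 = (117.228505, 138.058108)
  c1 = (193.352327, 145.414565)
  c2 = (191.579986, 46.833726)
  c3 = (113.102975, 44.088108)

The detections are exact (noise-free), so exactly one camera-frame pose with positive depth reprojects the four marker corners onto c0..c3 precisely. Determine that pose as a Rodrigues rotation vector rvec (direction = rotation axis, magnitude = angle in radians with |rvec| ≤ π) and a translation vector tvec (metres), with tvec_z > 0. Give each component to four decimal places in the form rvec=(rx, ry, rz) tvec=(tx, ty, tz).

rvec=(0.2558, 0.4307, 0.0819) tvec=(-0.1553, -0.1404, 0.7218)

Intrinsics K: fx=764.4, fy=768.1, cx=317.3, cy=243.7
Marker side s = 0.089 m; corners in marker frame (Z=0):
  M0 = (-0.0445, +0.0445, 0)
  M1 = (+0.0445, +0.0445, 0)
  M2 = (+0.0445, -0.0445, 0)
  M3 = (-0.0445, -0.0445, 0)
Detected image corners:
  c0 = (117.228505, 138.058108) px
  c1 = (193.352327, 145.414565) px
  c2 = (191.579986, 46.833726) px
  c3 = (113.102975, 44.088108) px
Planar DLT: solve 8×8 A·h = b for H (H[2,2]=1):
  H  [+782.62791 +89.34354 +152.88148]
  H  [+5.02122 +1115.10860 +94.31425]
  H  [-0.55717 +0.36330 +1.00000]
B = K⁻¹H; ‖b₁‖=1.385422, ‖b₂‖=1.385422; λ = 2/(‖b₁‖+‖b₂‖) = 0.721802, sign → tz>0 ⇒ λ=+0.721802
r₁ = λ·B[:,0] = (+0.90595,+0.13232,-0.40217); r₂ = λ·B[:,1] = (-0.02449,+0.96469,+0.26223)
r₃ = r₁×r₂ = (+0.42267,-0.22772,+0.87721); SVD([r₁ r₂ r₃]) → R = UVᵀ:
  R  [+0.90595 -0.02449 +0.42267]
  R  [+0.13232 +0.96469 -0.22772]
  R  [-0.40217 +0.26223 +0.87721]
t = (-0.15526, -0.14038, +0.72180) m
tr R = 2.747855; θ = arccos((tr R − 1)/2) = 0.507571 rad = 29.082°
axis k = ((R−Rᵀ)₃₂, (R−Rᵀ)₁₃, (R−Rᵀ)₂₁) / (2 sinθ) = (+0.504010, +0.848502, +0.161303)
rvec = θ·k = (+0.255821, +0.430675, +0.081873)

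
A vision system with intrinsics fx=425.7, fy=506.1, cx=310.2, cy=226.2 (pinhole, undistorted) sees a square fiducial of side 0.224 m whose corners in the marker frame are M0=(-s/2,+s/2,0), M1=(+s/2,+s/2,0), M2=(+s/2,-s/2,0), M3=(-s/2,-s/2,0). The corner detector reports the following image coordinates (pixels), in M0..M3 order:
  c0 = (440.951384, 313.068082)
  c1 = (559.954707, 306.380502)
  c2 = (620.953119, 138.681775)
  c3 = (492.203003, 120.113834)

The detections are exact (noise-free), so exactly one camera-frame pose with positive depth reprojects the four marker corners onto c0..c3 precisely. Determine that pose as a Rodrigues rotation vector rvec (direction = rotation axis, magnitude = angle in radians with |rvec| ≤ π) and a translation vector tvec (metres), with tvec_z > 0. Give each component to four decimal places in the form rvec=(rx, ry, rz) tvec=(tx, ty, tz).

rvec=(0.3996, -0.3508, 0.0943) tvec=(0.3019, -0.0001, 0.5827)

Intrinsics K: fx=425.7, fy=506.1, cx=310.2, cy=226.2
Marker side s = 0.224 m; corners in marker frame (Z=0):
  M0 = (-0.1120, +0.1120, 0)
  M1 = (+0.1120, +0.1120, 0)
  M2 = (+0.1120, -0.1120, 0)
  M3 = (-0.1120, -0.1120, 0)
Detected image corners:
  c0 = (440.951384, 313.068082) px
  c1 = (559.954707, 306.380502) px
  c2 = (620.953119, 138.681775) px
  c3 = (492.203003, 120.113834) px
Planar DLT: solve 8×8 A·h = b for H (H[2,2]=1):
  H  [+871.06345 +78.39910 +530.74503]
  H  [+155.32832 +938.48195 +226.07568]
  H  [+0.60465 +0.62520 +1.00000]
B = K⁻¹H; ‖b₁‖=1.716065, ‖b₂‖=1.716065; λ = 2/(‖b₁‖+‖b₂‖) = 0.582729, sign → tz>0 ⇒ λ=+0.582729
r₁ = λ·B[:,0] = (+0.93563,+0.02137,+0.35235); r₂ = λ·B[:,1] = (-0.15816,+0.91774,+0.36432)
r₃ = r₁×r₂ = (-0.31558,-0.39660,+0.86204); SVD([r₁ r₂ r₃]) → R = UVᵀ:
  R  [+0.93563 -0.15816 -0.31558]
  R  [+0.02137 +0.91774 -0.39660]
  R  [+0.35235 +0.36432 +0.86204]
t = (+0.30190, -0.00014, +0.58273) m
tr R = 2.715414; θ = arccos((tr R − 1)/2) = 0.540004 rad = 30.940°
axis k = ((R−Rᵀ)₃₂, (R−Rᵀ)₁₃, (R−Rᵀ)₂₁) / (2 sinθ) = (+0.739997, -0.649556, +0.174588)
rvec = θ·k = (+0.399601, -0.350763, +0.094278)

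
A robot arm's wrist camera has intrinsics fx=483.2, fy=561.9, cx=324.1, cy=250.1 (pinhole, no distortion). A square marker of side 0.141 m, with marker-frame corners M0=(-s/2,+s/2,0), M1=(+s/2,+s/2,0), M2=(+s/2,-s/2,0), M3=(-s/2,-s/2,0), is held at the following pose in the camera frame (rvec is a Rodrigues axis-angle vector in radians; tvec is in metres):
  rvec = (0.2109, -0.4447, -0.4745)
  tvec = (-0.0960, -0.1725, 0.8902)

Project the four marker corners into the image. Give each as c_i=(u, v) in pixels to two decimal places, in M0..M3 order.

c0=(256.20, 201.21) c1=(317.85, 162.98) c2=(287.62, 81.86) c3=(221.08, 117.06)

Intrinsics K: fx=483.2, fy=561.9, cx=324.1, cy=250.1
Marker side s = 0.141 m; corners in marker frame (Z=0):
  M0 = (-0.0705, +0.0705, 0)
  M1 = (+0.0705, +0.0705, 0)
  M2 = (+0.0705, -0.0705, 0)
  M3 = (-0.0705, -0.0705, 0)
rvec = (0.2109, -0.4447, -0.4745), |rvec| = θ = 0.68366 rad = 39.171°
Rodrigues: sinθ=0.63163, 1−cosθ=0.22473; R = I + sinθ·[k]× + (1−cosθ)·[k]×²:
    [+0.79665 +0.39330 -0.45898]
    [-0.48349 +0.87036 -0.09339]
    [+0.36274 +0.29631 +0.88353]
t = (-0.0960, -0.1725, 0.8902) m
M0: Pc = R·M0+t = (-0.12444, -0.07705, +0.88552); u = 483.2·(-0.12444)/0.88552 + 324.1 = 256.1986, v = 561.9·(-0.07705)/0.88552 + 250.1 = 201.2057
M1: Pc = R·M1+t = (-0.01211, -0.14523, +0.93666); u = 483.2·(-0.01211)/0.93666 + 324.1 = 317.8536, v = 561.9·(-0.14523)/0.93666 + 250.1 = 162.9797
M2: Pc = R·M2+t = (-0.06756, -0.26795, +0.89488); u = 483.2·(-0.06756)/0.89488 + 324.1 = 287.6186, v = 561.9·(-0.26795)/0.89488 + 250.1 = 81.8560
M3: Pc = R·M3+t = (-0.17989, -0.19977, +0.84374); u = 483.2·(-0.17989)/0.84374 + 324.1 = 221.0778, v = 561.9·(-0.19977)/0.84374 + 250.1 = 117.0572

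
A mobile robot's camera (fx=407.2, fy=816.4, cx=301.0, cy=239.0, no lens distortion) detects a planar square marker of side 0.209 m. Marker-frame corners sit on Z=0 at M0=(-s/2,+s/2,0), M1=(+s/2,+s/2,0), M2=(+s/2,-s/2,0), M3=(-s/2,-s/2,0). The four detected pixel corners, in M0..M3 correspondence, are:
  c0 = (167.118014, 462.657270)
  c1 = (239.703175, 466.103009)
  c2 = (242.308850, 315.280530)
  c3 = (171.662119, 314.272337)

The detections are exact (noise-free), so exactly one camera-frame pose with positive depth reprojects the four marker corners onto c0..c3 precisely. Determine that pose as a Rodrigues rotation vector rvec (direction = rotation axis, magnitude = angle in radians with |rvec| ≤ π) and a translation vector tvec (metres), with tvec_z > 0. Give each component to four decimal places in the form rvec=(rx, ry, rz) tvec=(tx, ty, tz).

rvec=(-0.1556, 0.0881, 0.0056) tvec=(-0.2735, 0.2123, 1.1593)

Intrinsics K: fx=407.2, fy=816.4, cx=301.0, cy=239.0
Marker side s = 0.209 m; corners in marker frame (Z=0):
  M0 = (-0.1045, +0.1045, 0)
  M1 = (+0.1045, +0.1045, 0)
  M2 = (+0.1045, -0.1045, 0)
  M3 = (-0.1045, -0.1045, 0)
Detected image corners:
  c0 = (167.118014, 462.657270) px
  c1 = (239.703175, 466.103009) px
  c2 = (242.308850, 315.280530) px
  c3 = (171.662119, 314.272337) px
Planar DLT: solve 8×8 A·h = b for H (H[2,2]=1):
  H  [+327.00564 -44.49439 +204.93865]
  H  [-19.02385 +663.83024 +388.52747]
  H  [-0.07597 -0.13330 +1.00000]
B = K⁻¹H; ‖b₁‖=0.862572, ‖b₂‖=0.862572; λ = 2/(‖b₁‖+‖b₂‖) = 1.159324, sign → tz>0 ⇒ λ=+1.159324
r₁ = λ·B[:,0] = (+0.99611,-0.00123,-0.08808); r₂ = λ·B[:,1] = (-0.01245,+0.98791,-0.15454)
r₃ = r₁×r₂ = (+0.08720,+0.15503,+0.98405); SVD([r₁ r₂ r₃]) → R = UVᵀ:
  R  [+0.99611 -0.01245 +0.08720]
  R  [-0.00123 +0.98791 +0.15503]
  R  [-0.08808 -0.15454 +0.98405]
t = (-0.27349, +0.21234, +1.15932) m
tr R = 2.968074; θ = arccos((tr R − 1)/2) = 0.178916 rad = 10.251°
axis k = ((R−Rᵀ)₃₂, (R−Rᵀ)₁₃, (R−Rᵀ)₂₁) / (2 sinθ) = (-0.869759, +0.492469, +0.031510)
rvec = θ·k = (-0.155614, +0.088111, +0.005638)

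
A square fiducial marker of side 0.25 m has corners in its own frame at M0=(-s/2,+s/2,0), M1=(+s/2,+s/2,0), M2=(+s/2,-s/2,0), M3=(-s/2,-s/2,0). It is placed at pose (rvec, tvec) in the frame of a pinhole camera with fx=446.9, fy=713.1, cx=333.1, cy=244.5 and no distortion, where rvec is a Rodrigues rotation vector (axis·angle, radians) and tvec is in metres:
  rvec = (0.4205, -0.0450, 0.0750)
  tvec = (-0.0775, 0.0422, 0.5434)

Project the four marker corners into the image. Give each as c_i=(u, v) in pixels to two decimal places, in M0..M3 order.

Intrinsics K: fx=446.9, fy=713.1, cx=333.1, cy=244.5
Marker side s = 0.25 m; corners in marker frame (Z=0):
  M0 = (-0.1250, +0.1250, 0)
  M1 = (+0.1250, +0.1250, 0)
  M2 = (+0.1250, -0.1250, 0)
  M3 = (-0.1250, -0.1250, 0)
rvec = (0.4205, -0.0450, 0.0750), |rvec| = θ = 0.42950 rad = 24.609°
Rodrigues: sinθ=0.41642, 1−cosθ=0.09083; R = I + sinθ·[k]× + (1−cosθ)·[k]×²:
    [+0.99623 -0.08203 -0.02810]
    [+0.06340 +0.91017 -0.40935]
    [+0.05916 +0.40603 +0.91194]
t = (-0.0775, 0.0422, 0.5434) m
M0: Pc = R·M0+t = (-0.21228, +0.14805, +0.58676); u = 446.9·(-0.21228)/0.58676 + 333.1 = 171.4163, v = 713.1·(+0.14805)/0.58676 + 244.5 = 424.4240
M1: Pc = R·M1+t = (+0.03678, +0.16390, +0.60155); u = 446.9·(+0.03678)/0.60155 + 333.1 = 360.4209, v = 713.1·(+0.16390)/0.60155 + 244.5 = 438.7893
M2: Pc = R·M2+t = (+0.05728, -0.06365, +0.50004); u = 446.9·(+0.05728)/0.50004 + 333.1 = 384.2955, v = 713.1·(-0.06365)/0.50004 + 244.5 = 153.7347
M3: Pc = R·M3+t = (-0.19178, -0.07950, +0.48525); u = 446.9·(-0.19178)/0.48525 + 333.1 = 156.4817, v = 713.1·(-0.07950)/0.48525 + 244.5 = 127.6766

c0=(171.42, 424.42) c1=(360.42, 438.79) c2=(384.30, 153.73) c3=(156.48, 127.68)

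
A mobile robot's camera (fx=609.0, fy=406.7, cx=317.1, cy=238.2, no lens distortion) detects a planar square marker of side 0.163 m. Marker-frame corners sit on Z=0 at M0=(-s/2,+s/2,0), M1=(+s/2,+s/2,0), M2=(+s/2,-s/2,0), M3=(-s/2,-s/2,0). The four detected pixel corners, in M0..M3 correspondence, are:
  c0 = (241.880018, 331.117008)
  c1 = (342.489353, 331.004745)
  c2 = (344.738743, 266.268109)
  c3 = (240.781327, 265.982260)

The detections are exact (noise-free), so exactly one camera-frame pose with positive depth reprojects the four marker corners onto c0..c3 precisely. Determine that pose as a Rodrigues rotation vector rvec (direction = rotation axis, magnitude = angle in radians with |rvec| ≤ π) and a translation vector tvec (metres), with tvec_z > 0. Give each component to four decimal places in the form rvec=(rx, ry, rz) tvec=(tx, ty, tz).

rvec=(0.1968, -0.0355, 0.0102) tvec=(-0.0390, 0.1455, 0.9715)

Intrinsics K: fx=609.0, fy=406.7, cx=317.1, cy=238.2
Marker side s = 0.163 m; corners in marker frame (Z=0):
  M0 = (-0.0815, +0.0815, 0)
  M1 = (+0.0815, +0.0815, 0)
  M2 = (+0.0815, -0.0815, 0)
  M3 = (-0.0815, -0.0815, 0)
Detected image corners:
  c0 = (241.880018, 331.117008) px
  c1 = (342.489353, 331.004745) px
  c2 = (344.738743, 266.268109) px
  c3 = (240.781327, 265.982260) px
Planar DLT: solve 8×8 A·h = b for H (H[2,2]=1):
  H  [+638.25919 +55.23423 +292.62330]
  H  [+11.66312 +458.40043 +299.12511]
  H  [+0.03734 +0.20103 +1.00000]
B = K⁻¹H; ‖b₁‖=1.029300, ‖b₂‖=1.029300; λ = 2/(‖b₁‖+‖b₂‖) = 0.971534, sign → tz>0 ⇒ λ=+0.971534
r₁ = λ·B[:,0] = (+0.99932,+0.00661,+0.03628); r₂ = λ·B[:,1] = (-0.01358,+0.98065,+0.19531)
r₃ = r₁×r₂ = (-0.03429,-0.19567,+0.98007); SVD([r₁ r₂ r₃]) → R = UVᵀ:
  R  [+0.99932 -0.01358 -0.03429]
  R  [+0.00661 +0.98065 -0.19567]
  R  [+0.03628 +0.19531 +0.98007]
t = (-0.03905, +0.14554, +0.97153) m
tr R = 2.960039; θ = arccos((tr R − 1)/2) = 0.200236 rad = 11.473°
axis k = ((R−Rᵀ)₃₂, (R−Rᵀ)₁₃, (R−Rᵀ)₂₁) / (2 sinθ) = (+0.982830, -0.177396, +0.050756)
rvec = θ·k = (+0.196798, -0.035521, +0.010163)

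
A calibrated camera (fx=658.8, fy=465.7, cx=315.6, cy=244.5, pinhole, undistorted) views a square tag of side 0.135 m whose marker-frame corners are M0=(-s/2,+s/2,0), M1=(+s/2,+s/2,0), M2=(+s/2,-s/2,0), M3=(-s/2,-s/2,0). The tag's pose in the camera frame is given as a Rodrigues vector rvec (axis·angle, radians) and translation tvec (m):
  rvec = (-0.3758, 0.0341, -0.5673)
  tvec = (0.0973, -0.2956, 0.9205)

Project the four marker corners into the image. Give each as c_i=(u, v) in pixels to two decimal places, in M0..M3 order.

Intrinsics K: fx=658.8, fy=465.7, cx=315.6, cy=244.5
Marker side s = 0.135 m; corners in marker frame (Z=0):
  M0 = (-0.0675, +0.0675, 0)
  M1 = (+0.0675, +0.0675, 0)
  M2 = (+0.0675, -0.0675, 0)
  M3 = (-0.0675, -0.0675, 0)
rvec = (-0.3758, 0.0341, -0.5673), |rvec| = θ = 0.68134 rad = 39.038°
Rodrigues: sinθ=0.62983, 1−cosθ=0.22327; R = I + sinθ·[k]× + (1−cosθ)·[k]×²:
    [+0.84466 +0.51825 +0.13406]
    [-0.53058 +0.77729 +0.33809]
    [+0.07101 -0.35670 +0.93152]
t = (0.0973, -0.2956, 0.9205) m
M0: Pc = R·M0+t = (+0.07527, -0.20732, +0.89163); u = 658.8·(+0.07527)/0.89163 + 315.6 = 371.2133, v = 465.7·(-0.20732)/0.89163 + 244.5 = 136.2170
M1: Pc = R·M1+t = (+0.18930, -0.27895, +0.90122); u = 658.8·(+0.18930)/0.90122 + 315.6 = 453.9779, v = 465.7·(-0.27895)/0.90122 + 244.5 = 100.3553
M2: Pc = R·M2+t = (+0.11933, -0.38388, +0.94937); u = 658.8·(+0.11933)/0.94937 + 315.6 = 398.4086, v = 465.7·(-0.38388)/0.94937 + 244.5 = 56.1926
M3: Pc = R·M3+t = (+0.00530, -0.31225, +0.93978); u = 658.8·(+0.00530)/0.93978 + 315.6 = 319.3180, v = 465.7·(-0.31225)/0.93978 + 244.5 = 89.7662

c0=(371.21, 136.22) c1=(453.98, 100.36) c2=(398.41, 56.19) c3=(319.32, 89.77)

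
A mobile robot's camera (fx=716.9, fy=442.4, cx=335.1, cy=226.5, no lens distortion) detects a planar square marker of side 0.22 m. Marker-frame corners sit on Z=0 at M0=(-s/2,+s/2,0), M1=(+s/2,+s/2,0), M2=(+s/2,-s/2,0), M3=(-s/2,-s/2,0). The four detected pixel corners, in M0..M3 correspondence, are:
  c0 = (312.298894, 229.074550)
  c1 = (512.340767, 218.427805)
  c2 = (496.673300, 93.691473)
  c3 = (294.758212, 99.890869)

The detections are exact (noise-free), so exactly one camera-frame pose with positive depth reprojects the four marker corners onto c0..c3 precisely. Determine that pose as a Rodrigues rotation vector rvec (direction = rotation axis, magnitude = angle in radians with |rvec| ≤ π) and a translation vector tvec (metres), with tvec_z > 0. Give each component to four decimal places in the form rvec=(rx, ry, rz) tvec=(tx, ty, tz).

rvec=(0.0171, -0.1247, -0.0841) tvec=(0.0756, -0.1145, 0.7666)

Intrinsics K: fx=716.9, fy=442.4, cx=335.1, cy=226.5
Marker side s = 0.22 m; corners in marker frame (Z=0):
  M0 = (-0.1100, +0.1100, 0)
  M1 = (+0.1100, +0.1100, 0)
  M2 = (+0.1100, -0.1100, 0)
  M3 = (-0.1100, -0.1100, 0)
Detected image corners:
  c0 = (312.298894, 229.074550) px
  c1 = (512.340767, 218.427805) px
  c2 = (496.673300, 93.691473) px
  c3 = (294.758212, 99.890869) px
Planar DLT: solve 8×8 A·h = b for H (H[2,2]=1):
  H  [+978.63344 +87.13512 +405.82568]
  H  [-12.49088 +581.56796 +160.39938]
  H  [+0.16115 +0.02905 +1.00000]
B = K⁻¹H; ‖b₁‖=1.304501, ‖b₂‖=1.304501; λ = 2/(‖b₁‖+‖b₂‖) = 0.766577, sign → tz>0 ⇒ λ=+0.766577
r₁ = λ·B[:,0] = (+0.98870,-0.08489,+0.12354); r₂ = λ·B[:,1] = (+0.08276,+0.99632,+0.02227)
r₃ = r₁×r₂ = (-0.12497,-0.01179,+0.99209); SVD([r₁ r₂ r₃]) → R = UVᵀ:
  R  [+0.98870 +0.08276 -0.12497]
  R  [-0.08489 +0.99632 -0.01179]
  R  [+0.12354 +0.02227 +0.99209]
t = (+0.07563, -0.11454, +0.76658) m
tr R = 2.977113; θ = arccos((tr R − 1)/2) = 0.151429 rad = 8.676°
axis k = ((R−Rᵀ)₃₂, (R−Rᵀ)₁₃, (R−Rᵀ)₂₁) / (2 sinθ) = (+0.112910, -0.823683, -0.555695)
rvec = θ·k = (+0.017098, -0.124730, -0.084149)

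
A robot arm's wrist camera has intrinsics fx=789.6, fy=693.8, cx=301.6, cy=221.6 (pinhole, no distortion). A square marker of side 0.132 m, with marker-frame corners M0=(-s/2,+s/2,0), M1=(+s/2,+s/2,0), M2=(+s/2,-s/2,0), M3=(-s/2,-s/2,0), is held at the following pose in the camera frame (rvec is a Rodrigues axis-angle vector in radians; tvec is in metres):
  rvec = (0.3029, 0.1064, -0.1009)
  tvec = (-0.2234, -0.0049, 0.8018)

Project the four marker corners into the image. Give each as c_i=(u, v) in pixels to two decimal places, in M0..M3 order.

c0=(33.84, 274.54) c1=(155.45, 266.21) c2=(132.71, 156.17) c3=(5.62, 167.10)

Intrinsics K: fx=789.6, fy=693.8, cx=301.6, cy=221.6
Marker side s = 0.132 m; corners in marker frame (Z=0):
  M0 = (-0.0660, +0.0660, 0)
  M1 = (+0.0660, +0.0660, 0)
  M2 = (+0.0660, -0.0660, 0)
  M3 = (-0.0660, -0.0660, 0)
rvec = (0.3029, 0.1064, -0.1009), |rvec| = θ = 0.33653 rad = 19.282°
Rodrigues: sinθ=0.33021, 1−cosθ=0.05609; R = I + sinθ·[k]× + (1−cosθ)·[k]×²:
    [+0.98935 +0.11497 +0.08927]
    [-0.08304 +0.94951 -0.30253]
    [-0.11954 +0.29190 +0.94895]
t = (-0.2234, -0.0049, 0.8018) m
M0: Pc = R·M0+t = (-0.28111, +0.06325, +0.82895); u = 789.6·(-0.28111)/0.82895 + 301.6 = 33.8366, v = 693.8·(+0.06325)/0.82895 + 221.6 = 274.5366
M1: Pc = R·M1+t = (-0.15051, +0.05229, +0.81318); u = 789.6·(-0.15051)/0.81318 + 301.6 = 155.4488, v = 693.8·(+0.05229)/0.81318 + 221.6 = 266.2113
M2: Pc = R·M2+t = (-0.16569, -0.07305, +0.77465); u = 789.6·(-0.16569)/0.77465 + 301.6 = 132.7104, v = 693.8·(-0.07305)/0.77465 + 221.6 = 156.1748
M3: Pc = R·M3+t = (-0.29629, -0.06209, +0.79042); u = 789.6·(-0.29629)/0.79042 + 301.6 = 5.6240, v = 693.8·(-0.06209)/0.79042 + 221.6 = 167.1027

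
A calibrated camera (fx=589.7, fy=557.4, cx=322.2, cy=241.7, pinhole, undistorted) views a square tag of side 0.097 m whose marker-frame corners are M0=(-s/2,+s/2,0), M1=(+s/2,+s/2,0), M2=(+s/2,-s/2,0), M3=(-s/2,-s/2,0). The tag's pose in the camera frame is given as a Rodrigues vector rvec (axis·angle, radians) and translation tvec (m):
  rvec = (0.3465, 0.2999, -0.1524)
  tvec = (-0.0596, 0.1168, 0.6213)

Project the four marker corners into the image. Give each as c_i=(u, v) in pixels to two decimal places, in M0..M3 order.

Intrinsics K: fx=589.7, fy=557.4, cx=322.2, cy=241.7
Marker side s = 0.097 m; corners in marker frame (Z=0):
  M0 = (-0.0485, +0.0485, 0)
  M1 = (+0.0485, +0.0485, 0)
  M2 = (+0.0485, -0.0485, 0)
  M3 = (-0.0485, -0.0485, 0)
rvec = (0.3465, 0.2999, -0.1524), |rvec| = θ = 0.48294 rad = 27.670°
Rodrigues: sinθ=0.46438, 1−cosθ=0.11437; R = I + sinθ·[k]× + (1−cosθ)·[k]×²:
    [+0.94451 +0.19750 +0.26248]
    [-0.09559 +0.92974 -0.35560]
    [-0.31427 +0.31078 +0.89702]
t = (-0.0596, 0.1168, 0.6213) m
M0: Pc = R·M0+t = (-0.09583, +0.16653, +0.65161); u = 589.7·(-0.09583)/0.65161 + 322.2 = 235.4756, v = 557.4·(+0.16653)/0.65161 + 241.7 = 384.1506
M1: Pc = R·M1+t = (-0.00421, +0.15726, +0.62113); u = 589.7·(-0.00421)/0.62113 + 322.2 = 318.2006, v = 557.4·(+0.15726)/0.62113 + 241.7 = 382.8211
M2: Pc = R·M2+t = (-0.02337, +0.06707, +0.59099); u = 589.7·(-0.02337)/0.59099 + 322.2 = 298.8807, v = 557.4·(+0.06707)/0.59099 + 241.7 = 304.9600
M3: Pc = R·M3+t = (-0.11499, +0.07634, +0.62147); u = 589.7·(-0.11499)/0.62147 + 322.2 = 213.0907, v = 557.4·(+0.07634)/0.62147 + 241.7 = 310.1732

c0=(235.48, 384.15) c1=(318.20, 382.82) c2=(298.88, 304.96) c3=(213.09, 310.17)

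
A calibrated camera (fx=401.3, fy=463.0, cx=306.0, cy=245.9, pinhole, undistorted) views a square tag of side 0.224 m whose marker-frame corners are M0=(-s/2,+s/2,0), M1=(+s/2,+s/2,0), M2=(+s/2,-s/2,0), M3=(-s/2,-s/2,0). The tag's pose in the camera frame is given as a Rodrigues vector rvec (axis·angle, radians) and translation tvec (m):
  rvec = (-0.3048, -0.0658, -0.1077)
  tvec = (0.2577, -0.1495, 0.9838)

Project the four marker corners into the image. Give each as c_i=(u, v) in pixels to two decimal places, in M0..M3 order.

Intrinsics K: fx=401.3, fy=463.0, cx=306.0, cy=245.9
Marker side s = 0.224 m; corners in marker frame (Z=0):
  M0 = (-0.1120, +0.1120, 0)
  M1 = (+0.1120, +0.1120, 0)
  M2 = (+0.1120, -0.1120, 0)
  M3 = (-0.1120, -0.1120, 0)
rvec = (-0.3048, -0.0658, -0.1077), |rvec| = θ = 0.32990 rad = 18.902°
Rodrigues: sinθ=0.32395, 1−cosθ=0.05392; R = I + sinθ·[k]× + (1−cosθ)·[k]×²:
    [+0.99211 +0.11569 -0.04835]
    [-0.09582 +0.94822 +0.30281]
    [+0.08088 -0.29579 +0.95182]
t = (0.2577, -0.1495, 0.9838) m
M0: Pc = R·M0+t = (+0.15954, -0.03257, +0.94161); u = 401.3·(+0.15954)/0.94161 + 306.0 = 373.9941, v = 463.0·(-0.03257)/0.94161 + 245.9 = 229.8863
M1: Pc = R·M1+t = (+0.38177, -0.05403, +0.95973); u = 401.3·(+0.38177)/0.95973 + 306.0 = 465.6343, v = 463.0·(-0.05403)/0.95973 + 245.9 = 219.8339
M2: Pc = R·M2+t = (+0.35586, -0.26643, +1.02599); u = 401.3·(+0.35586)/1.02599 + 306.0 = 445.1888, v = 463.0·(-0.26643)/1.02599 + 245.9 = 125.6662
M3: Pc = R·M3+t = (+0.13363, -0.24497, +1.00787); u = 401.3·(+0.13363)/1.00787 + 306.0 = 359.2055, v = 463.0·(-0.24497)/1.00787 + 245.9 = 133.3650

c0=(373.99, 229.89) c1=(465.63, 219.83) c2=(445.19, 125.67) c3=(359.21, 133.37)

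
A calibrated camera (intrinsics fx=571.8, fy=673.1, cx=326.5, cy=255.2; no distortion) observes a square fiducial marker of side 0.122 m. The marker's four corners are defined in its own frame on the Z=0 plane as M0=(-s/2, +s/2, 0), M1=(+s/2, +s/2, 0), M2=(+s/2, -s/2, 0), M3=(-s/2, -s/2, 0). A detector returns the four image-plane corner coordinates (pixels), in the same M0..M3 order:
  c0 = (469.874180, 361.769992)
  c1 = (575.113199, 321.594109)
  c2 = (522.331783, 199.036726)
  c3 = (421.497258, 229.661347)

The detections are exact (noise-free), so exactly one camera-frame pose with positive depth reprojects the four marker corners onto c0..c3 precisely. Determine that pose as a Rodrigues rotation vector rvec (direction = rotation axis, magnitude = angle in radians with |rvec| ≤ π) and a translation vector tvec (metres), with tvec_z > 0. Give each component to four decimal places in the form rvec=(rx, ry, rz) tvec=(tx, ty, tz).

rvec=(-0.3817, -0.2192, -0.2942) tvec=(0.1736, 0.0173, 0.5796)

Intrinsics K: fx=571.8, fy=673.1, cx=326.5, cy=255.2
Marker side s = 0.122 m; corners in marker frame (Z=0):
  M0 = (-0.0610, +0.0610, 0)
  M1 = (+0.0610, +0.0610, 0)
  M2 = (+0.0610, -0.0610, 0)
  M3 = (-0.0610, -0.0610, 0)
Detected image corners:
  c0 = (469.874180, 361.769992) px
  c1 = (575.113199, 321.594109) px
  c2 = (522.331783, 199.036726) px
  c3 = (421.497258, 229.661347) px
Planar DLT: solve 8×8 A·h = b for H (H[2,2]=1):
  H  [+1070.30432 +129.74965 +497.74961]
  H  [-162.21772 +883.07877 +275.29521]
  H  [+0.45529 -0.57388 +1.00000]
B = K⁻¹H; ‖b₁‖=1.725227, ‖b₂‖=1.725227; λ = 2/(‖b₁‖+‖b₂‖) = 0.579634, sign → tz>0 ⇒ λ=+0.579634
r₁ = λ·B[:,0] = (+0.93428,-0.23975,+0.26390); r₂ = λ·B[:,1] = (+0.32147,+0.88657,-0.33264)
r₃ = r₁×r₂ = (-0.15422,+0.39561,+0.90538); SVD([r₁ r₂ r₃]) → R = UVᵀ:
  R  [+0.93428 +0.32147 -0.15422]
  R  [-0.23975 +0.88657 +0.39561]
  R  [+0.26390 -0.33264 +0.90538]
t = (+0.17360, +0.01730, +0.57963) m
tr R = 2.726227; θ = arccos((tr R − 1)/2) = 0.529393 rad = 30.332°
axis k = ((R−Rᵀ)₃₂, (R−Rᵀ)₁₃, (R−Rᵀ)₂₁) / (2 sinθ) = (-0.721029, -0.413973, -0.555647)
rvec = θ·k = (-0.381708, -0.219154, -0.294156)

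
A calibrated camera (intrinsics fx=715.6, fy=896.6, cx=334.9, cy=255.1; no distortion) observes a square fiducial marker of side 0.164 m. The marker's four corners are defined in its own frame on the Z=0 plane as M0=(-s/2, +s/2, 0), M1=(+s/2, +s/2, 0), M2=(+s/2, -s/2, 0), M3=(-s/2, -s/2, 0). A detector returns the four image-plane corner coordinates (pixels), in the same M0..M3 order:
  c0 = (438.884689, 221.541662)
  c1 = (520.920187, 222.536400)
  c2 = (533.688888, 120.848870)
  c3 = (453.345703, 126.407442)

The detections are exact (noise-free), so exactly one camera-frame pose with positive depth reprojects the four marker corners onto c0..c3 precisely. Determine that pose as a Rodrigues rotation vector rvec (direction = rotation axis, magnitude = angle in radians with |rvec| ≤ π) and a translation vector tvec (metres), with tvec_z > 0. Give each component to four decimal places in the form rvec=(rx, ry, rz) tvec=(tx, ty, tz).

rvec=(-0.3307, 0.5851, 0.1330) tvec=(0.2877, -0.1266, 1.3677)

Intrinsics K: fx=715.6, fy=896.6, cx=334.9, cy=255.1
Marker side s = 0.164 m; corners in marker frame (Z=0):
  M0 = (-0.0820, +0.0820, 0)
  M1 = (+0.0820, +0.0820, 0)
  M2 = (+0.0820, -0.0820, 0)
  M3 = (-0.0820, -0.0820, 0)
Detected image corners:
  c0 = (438.884689, 221.541662) px
  c1 = (520.920187, 222.536400) px
  c2 = (533.688888, 120.848870) px
  c3 = (453.345703, 126.407442) px
Planar DLT: solve 8×8 A·h = b for H (H[2,2]=1):
  H  [+295.13670 -178.56212 +485.45250]
  H  [-85.19860 +565.52682 +172.08138]
  H  [-0.41059 -0.19595 +1.00000]
B = K⁻¹H; ‖b₁‖=0.731152, ‖b₂‖=0.731152; λ = 2/(‖b₁‖+‖b₂‖) = 1.367704, sign → tz>0 ⇒ λ=+1.367704
r₁ = λ·B[:,0] = (+0.82690,+0.02981,-0.56156); r₂ = λ·B[:,1] = (-0.21586,+0.93893,-0.26800)
r₃ = r₁×r₂ = (+0.51928,+0.34283,+0.78283); SVD([r₁ r₂ r₃]) → R = UVᵀ:
  R  [+0.82690 -0.21586 +0.51928]
  R  [+0.02981 +0.93893 +0.34283]
  R  [-0.56156 -0.26800 +0.78283]
t = (+0.28775, -0.12664, +1.36770) m
tr R = 2.548651; θ = arccos((tr R − 1)/2) = 0.685148 rad = 39.256°
axis k = ((R−Rᵀ)₃₂, (R−Rᵀ)₁₃, (R−Rᵀ)₂₁) / (2 sinθ) = (-0.482649, +0.854031, +0.194114)
rvec = θ·k = (-0.330686, +0.585137, +0.132997)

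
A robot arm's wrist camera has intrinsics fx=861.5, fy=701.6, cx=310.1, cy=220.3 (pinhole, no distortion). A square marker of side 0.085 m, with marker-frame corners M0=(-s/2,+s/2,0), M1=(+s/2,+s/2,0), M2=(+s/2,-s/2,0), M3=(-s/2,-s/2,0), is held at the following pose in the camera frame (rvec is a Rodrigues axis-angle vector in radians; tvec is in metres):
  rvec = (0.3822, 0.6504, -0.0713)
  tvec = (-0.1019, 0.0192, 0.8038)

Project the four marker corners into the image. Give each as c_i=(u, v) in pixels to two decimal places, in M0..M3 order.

Intrinsics K: fx=861.5, fy=701.6, cx=310.1, cy=220.3
Marker side s = 0.085 m; corners in marker frame (Z=0):
  M0 = (-0.0425, +0.0425, 0)
  M1 = (+0.0425, +0.0425, 0)
  M2 = (+0.0425, -0.0425, 0)
  M3 = (-0.0425, -0.0425, 0)
rvec = (0.3822, 0.6504, -0.0713), |rvec| = θ = 0.75775 rad = 43.416°
Rodrigues: sinθ=0.68729, 1−cosθ=0.27361; R = I + sinθ·[k]× + (1−cosθ)·[k]×²:
    [+0.79600 +0.18313 +0.57694]
    [+0.05379 +0.92797 -0.36876]
    [-0.60291 +0.32456 +0.72881]
t = (-0.1019, 0.0192, 0.8038) m
M0: Pc = R·M0+t = (-0.12795, +0.05635, +0.84322); u = 861.5·(-0.12795)/0.84322 + 310.1 = 179.3789, v = 701.6·(+0.05635)/0.84322 + 220.3 = 267.1883
M1: Pc = R·M1+t = (-0.06029, +0.06092, +0.79197); u = 861.5·(-0.06029)/0.79197 + 310.1 = 244.5199, v = 701.6·(+0.06092)/0.79197 + 220.3 = 274.2726
M2: Pc = R·M2+t = (-0.07585, -0.01795, +0.76438); u = 861.5·(-0.07585)/0.76438 + 310.1 = 224.6095, v = 701.6·(-0.01795)/0.76438 + 220.3 = 203.8219
M3: Pc = R·M3+t = (-0.14351, -0.02252, +0.81563); u = 861.5·(-0.14351)/0.81563 + 310.1 = 158.5162, v = 701.6·(-0.02252)/0.81563 + 220.3 = 200.9245

c0=(179.38, 267.19) c1=(244.52, 274.27) c2=(224.61, 203.82) c3=(158.52, 200.92)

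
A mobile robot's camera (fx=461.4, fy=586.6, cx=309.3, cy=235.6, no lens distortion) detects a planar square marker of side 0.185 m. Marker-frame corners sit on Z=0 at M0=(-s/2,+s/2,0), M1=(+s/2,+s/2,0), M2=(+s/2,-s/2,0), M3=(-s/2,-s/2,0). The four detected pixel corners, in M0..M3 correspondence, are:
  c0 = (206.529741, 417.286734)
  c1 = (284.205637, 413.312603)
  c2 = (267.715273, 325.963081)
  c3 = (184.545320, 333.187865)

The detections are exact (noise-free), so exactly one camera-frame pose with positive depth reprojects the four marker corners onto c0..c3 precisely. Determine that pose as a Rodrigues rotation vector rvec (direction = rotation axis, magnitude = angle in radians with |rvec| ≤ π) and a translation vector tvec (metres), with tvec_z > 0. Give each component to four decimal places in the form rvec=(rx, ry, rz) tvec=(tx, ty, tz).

Intrinsics K: fx=461.4, fy=586.6, cx=309.3, cy=235.6
Marker side s = 0.185 m; corners in marker frame (Z=0):
  M0 = (-0.0925, +0.0925, 0)
  M1 = (+0.0925, +0.0925, 0)
  M2 = (+0.0925, -0.0925, 0)
  M3 = (-0.0925, -0.0925, 0)
Detected image corners:
  c0 = (206.529741, 417.286734) px
  c1 = (284.205637, 413.312603) px
  c2 = (267.715273, 325.963081) px
  c3 = (184.545320, 333.187865) px
Planar DLT: solve 8×8 A·h = b for H (H[2,2]=1):
  H  [+392.17304 +201.32671 +235.45310]
  H  [-96.25251 +616.62247 +374.11662]
  H  [-0.17807 +0.41186 +1.00000]
B = K⁻¹H; ‖b₁‖=0.989890, ‖b₂‖=0.989890; λ = 2/(‖b₁‖+‖b₂‖) = 1.010213, sign → tz>0 ⇒ λ=+1.010213
r₁ = λ·B[:,0] = (+0.97923,-0.09351,-0.17989); r₂ = λ·B[:,1] = (+0.16188,+0.89481,+0.41607)
r₃ = r₁×r₂ = (+0.12206,-0.43655,+0.89136); SVD([r₁ r₂ r₃]) → R = UVᵀ:
  R  [+0.97923 +0.16188 +0.12206]
  R  [-0.09351 +0.89481 -0.43655]
  R  [-0.17989 +0.41607 +0.89136]
t = (-0.16168, +0.23855, +1.01021) m
tr R = 2.765402; θ = arccos((tr R − 1)/2) = 0.489217 rad = 28.030°
axis k = ((R−Rᵀ)₃₂, (R−Rᵀ)₁₃, (R−Rᵀ)₂₁) / (2 sinθ) = (+0.907166, +0.321264, -0.271734)
rvec = θ·k = (+0.443801, +0.157168, -0.132937)

rvec=(0.4438, 0.1572, -0.1329) tvec=(-0.1617, 0.2385, 1.0102)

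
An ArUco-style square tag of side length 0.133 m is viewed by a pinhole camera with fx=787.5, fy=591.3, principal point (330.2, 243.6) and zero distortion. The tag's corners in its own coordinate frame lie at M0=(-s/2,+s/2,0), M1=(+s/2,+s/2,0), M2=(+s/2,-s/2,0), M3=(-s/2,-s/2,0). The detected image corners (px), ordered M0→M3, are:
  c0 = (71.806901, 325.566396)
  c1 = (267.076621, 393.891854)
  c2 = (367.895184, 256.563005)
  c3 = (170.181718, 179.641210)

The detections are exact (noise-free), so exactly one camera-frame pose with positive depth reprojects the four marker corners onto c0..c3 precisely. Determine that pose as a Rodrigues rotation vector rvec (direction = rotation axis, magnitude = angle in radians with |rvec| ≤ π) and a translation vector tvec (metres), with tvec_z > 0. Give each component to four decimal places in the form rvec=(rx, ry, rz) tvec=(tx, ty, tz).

rvec=(0.1601, -0.1230, 0.4858) tvec=(-0.0668, 0.0384, 0.4793)

Intrinsics K: fx=787.5, fy=591.3, cx=330.2, cy=243.6
Marker side s = 0.133 m; corners in marker frame (Z=0):
  M0 = (-0.0665, +0.0665, 0)
  M1 = (+0.0665, +0.0665, 0)
  M2 = (+0.0665, -0.0665, 0)
  M3 = (-0.0665, -0.0665, 0)
Detected image corners:
  c0 = (71.806901, 325.566396) px
  c1 = (267.076621, 393.891854) px
  c2 = (367.895184, 256.563005) px
  c3 = (170.181718, 179.641210) px
Planar DLT: solve 8×8 A·h = b for H (H[2,2]=1):
  H  [+1548.29242 -692.52071 +220.50418]
  H  [+639.14398 +1138.65656 +290.91249]
  H  [+0.32416 +0.25782 +1.00000]
B = K⁻¹H; ‖b₁‖=2.086165, ‖b₂‖=2.086165; λ = 2/(‖b₁‖+‖b₂‖) = 0.479349, sign → tz>0 ⇒ λ=+0.479349
r₁ = λ·B[:,0] = (+0.87729,+0.45412,+0.15539); r₂ = λ·B[:,1] = (-0.47335,+0.87216,+0.12359)
r₃ = r₁×r₂ = (-0.07940,-0.18197,+0.98009); SVD([r₁ r₂ r₃]) → R = UVᵀ:
  R  [+0.87729 -0.47335 -0.07940]
  R  [+0.45412 +0.87216 -0.18197]
  R  [+0.15539 +0.12359 +0.98009]
t = (-0.06677, +0.03835, +0.47935) m
tr R = 2.729538; θ = arccos((tr R − 1)/2) = 0.526106 rad = 30.144°
axis k = ((R−Rᵀ)₃₂, (R−Rᵀ)₁₃, (R−Rᵀ)₂₁) / (2 sinθ) = (+0.304239, -0.233772, +0.923466)
rvec = θ·k = (+0.160062, -0.122989, +0.485841)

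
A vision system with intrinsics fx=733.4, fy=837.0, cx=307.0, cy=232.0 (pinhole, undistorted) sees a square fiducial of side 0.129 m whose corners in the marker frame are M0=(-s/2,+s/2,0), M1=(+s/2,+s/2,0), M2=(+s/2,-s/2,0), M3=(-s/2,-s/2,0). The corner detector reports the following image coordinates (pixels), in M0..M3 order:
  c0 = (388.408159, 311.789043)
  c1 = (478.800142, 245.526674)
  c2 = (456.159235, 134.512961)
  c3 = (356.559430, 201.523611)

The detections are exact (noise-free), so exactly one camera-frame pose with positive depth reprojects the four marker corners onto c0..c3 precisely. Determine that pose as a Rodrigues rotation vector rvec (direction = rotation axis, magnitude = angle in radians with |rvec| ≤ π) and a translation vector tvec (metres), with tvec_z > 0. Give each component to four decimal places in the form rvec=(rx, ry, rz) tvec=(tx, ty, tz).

rvec=(0.4745, -0.4058, -0.4381) tvec=(0.1230, -0.0066, 0.7872)

Intrinsics K: fx=733.4, fy=837.0, cx=307.0, cy=232.0
Marker side s = 0.129 m; corners in marker frame (Z=0):
  M0 = (-0.0645, +0.0645, 0)
  M1 = (+0.0645, +0.0645, 0)
  M2 = (+0.0645, -0.0645, 0)
  M3 = (-0.0645, -0.0645, 0)
Detected image corners:
  c0 = (388.408159, 311.789043) px
  c1 = (478.800142, 245.526674) px
  c2 = (456.159235, 134.512961) px
  c3 = (356.559430, 201.523611) px
Planar DLT: solve 8×8 A·h = b for H (H[2,2]=1):
  H  [+878.18922 +484.88667 +421.60122]
  H  [-440.24030 +1003.69373 +224.93675]
  H  [+0.34118 +0.65353 +1.00000]
B = K⁻¹H; ‖b₁‖=1.270302, ‖b₂‖=1.270302; λ = 2/(‖b₁‖+‖b₂‖) = 0.787214, sign → tz>0 ⇒ λ=+0.787214
r₁ = λ·B[:,0] = (+0.83020,-0.48850,+0.26859); r₂ = λ·B[:,1] = (+0.30511,+0.80139,+0.51447)
r₃ = r₁×r₂ = (-0.46656,-0.34516,+0.81436); SVD([r₁ r₂ r₃]) → R = UVᵀ:
  R  [+0.83020 +0.30511 -0.46656]
  R  [-0.48850 +0.80139 -0.34516]
  R  [+0.26859 +0.51447 +0.81436]
t = (+0.12301, -0.00664, +0.78721) m
tr R = 2.445950; θ = arccos((tr R − 1)/2) = 0.762698 rad = 43.699°
axis k = ((R−Rᵀ)₃₂, (R−Rᵀ)₁₃, (R−Rᵀ)₂₁) / (2 sinθ) = (+0.622135, -0.532041, -0.574352)
rvec = θ·k = (+0.474501, -0.405786, -0.438057)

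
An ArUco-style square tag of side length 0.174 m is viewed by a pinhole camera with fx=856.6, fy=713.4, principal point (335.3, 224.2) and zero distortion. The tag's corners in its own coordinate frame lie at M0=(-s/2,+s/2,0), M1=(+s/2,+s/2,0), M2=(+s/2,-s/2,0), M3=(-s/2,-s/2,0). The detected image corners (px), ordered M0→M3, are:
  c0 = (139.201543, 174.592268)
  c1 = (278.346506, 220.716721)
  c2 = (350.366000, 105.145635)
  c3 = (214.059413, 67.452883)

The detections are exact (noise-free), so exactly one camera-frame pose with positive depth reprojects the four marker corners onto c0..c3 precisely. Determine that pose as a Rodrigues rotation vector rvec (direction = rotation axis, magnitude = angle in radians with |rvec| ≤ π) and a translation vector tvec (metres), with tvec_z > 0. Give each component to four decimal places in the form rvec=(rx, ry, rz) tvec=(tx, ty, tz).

rvec=(-0.3393, 0.2479, 0.4111) tvec=(-0.0983, -0.1095, 0.9271)

Intrinsics K: fx=856.6, fy=713.4, cx=335.3, cy=224.2
Marker side s = 0.174 m; corners in marker frame (Z=0):
  M0 = (-0.0870, +0.0870, 0)
  M1 = (+0.0870, +0.0870, 0)
  M2 = (+0.0870, -0.0870, 0)
  M3 = (-0.0870, -0.0870, 0)
Detected image corners:
  c0 = (139.201543, 174.592268) px
  c1 = (278.346506, 220.716721) px
  c2 = (350.366000, 105.145635) px
  c3 = (214.059413, 67.452883) px
Planar DLT: solve 8×8 A·h = b for H (H[2,2]=1):
  H  [+711.45932 -493.95272 +244.47693]
  H  [+194.05249 +597.84327 +139.96986]
  H  [-0.32531 -0.29190 +1.00000]
B = K⁻¹H; ‖b₁‖=1.078635, ‖b₂‖=1.078635; λ = 2/(‖b₁‖+‖b₂‖) = 0.927098, sign → tz>0 ⇒ λ=+0.927098
r₁ = λ·B[:,0] = (+0.88806,+0.34696,-0.30159); r₂ = λ·B[:,1] = (-0.42867,+0.86198,-0.27062)
r₃ = r₁×r₂ = (+0.16607,+0.36962,+0.91422); SVD([r₁ r₂ r₃]) → R = UVᵀ:
  R  [+0.88806 -0.42867 +0.16607]
  R  [+0.34696 +0.86198 +0.36962]
  R  [-0.30159 -0.27062 +0.91422]
t = (-0.09830, -0.10946, +0.92710) m
tr R = 2.664264; θ = arccos((tr R − 1)/2) = 0.587856 rad = 33.682°
axis k = ((R−Rᵀ)₃₂, (R−Rᵀ)₁₃, (R−Rᵀ)₂₁) / (2 sinθ) = (-0.577232, +0.421637, +0.699303)
rvec = θ·k = (-0.339329, +0.247862, +0.411089)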